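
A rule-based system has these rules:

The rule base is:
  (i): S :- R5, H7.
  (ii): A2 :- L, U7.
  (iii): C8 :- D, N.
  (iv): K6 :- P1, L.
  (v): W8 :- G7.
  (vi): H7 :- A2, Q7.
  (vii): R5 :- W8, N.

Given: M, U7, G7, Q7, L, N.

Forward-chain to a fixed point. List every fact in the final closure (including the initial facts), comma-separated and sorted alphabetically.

Round 1 fires (ii), (v), giving A2, W8.
Round 2 fires (vi), (vii), giving H7, R5.
Round 3 fires (i), giving S.

A2, G7, H7, L, M, N, Q7, R5, S, U7, W8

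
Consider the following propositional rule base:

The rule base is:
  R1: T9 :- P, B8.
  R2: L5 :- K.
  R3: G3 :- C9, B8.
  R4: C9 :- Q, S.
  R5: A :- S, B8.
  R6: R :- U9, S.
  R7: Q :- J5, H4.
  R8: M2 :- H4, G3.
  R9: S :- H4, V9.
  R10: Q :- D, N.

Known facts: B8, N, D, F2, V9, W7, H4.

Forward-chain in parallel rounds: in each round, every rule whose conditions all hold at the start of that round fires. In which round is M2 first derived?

Round 1 fires R9, R10, giving S, Q.
Round 2 fires R4, R5, giving C9, A.
Round 3 fires R3, giving G3.
Round 4 fires R8, giving M2.
M2 first appears in round 4.

4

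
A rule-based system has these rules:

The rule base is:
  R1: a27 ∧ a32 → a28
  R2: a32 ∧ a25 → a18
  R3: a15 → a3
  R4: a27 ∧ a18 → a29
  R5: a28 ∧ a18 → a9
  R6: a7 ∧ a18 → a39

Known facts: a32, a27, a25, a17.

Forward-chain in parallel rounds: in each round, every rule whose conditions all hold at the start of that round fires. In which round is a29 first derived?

[1] R1 [a27 ∧ a32 → a28]; R2 [a32 ∧ a25 → a18]. ⇒ new: a28, a18.
[2] R4 [a27 ∧ a18 → a29]; R5 [a28 ∧ a18 → a9]. ⇒ new: a29, a9.
a29 first appears in round 2.

2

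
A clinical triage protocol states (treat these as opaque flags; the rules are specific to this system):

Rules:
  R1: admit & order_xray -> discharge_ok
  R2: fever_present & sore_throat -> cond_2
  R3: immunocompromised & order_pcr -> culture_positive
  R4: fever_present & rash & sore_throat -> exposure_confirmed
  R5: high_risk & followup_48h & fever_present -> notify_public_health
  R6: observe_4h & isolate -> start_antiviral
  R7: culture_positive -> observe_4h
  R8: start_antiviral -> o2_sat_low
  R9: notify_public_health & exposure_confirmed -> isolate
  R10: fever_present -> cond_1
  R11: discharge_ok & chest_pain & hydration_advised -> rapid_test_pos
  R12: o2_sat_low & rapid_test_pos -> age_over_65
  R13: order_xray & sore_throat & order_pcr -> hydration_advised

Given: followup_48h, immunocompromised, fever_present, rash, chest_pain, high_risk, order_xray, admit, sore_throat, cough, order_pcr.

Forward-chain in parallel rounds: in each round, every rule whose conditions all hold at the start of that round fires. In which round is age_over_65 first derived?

5

Round 1: R1 [admit & order_xray -> discharge_ok]; R2 [fever_present & sore_throat -> cond_2]; R3 [immunocompromised & order_pcr -> culture_positive]; R4 [fever_present & rash & sore_throat -> exposure_confirmed]; R5 [high_risk & followup_48h & fever_present -> notify_public_health]; R10 [fever_present -> cond_1]; R13 [order_xray & sore_throat & order_pcr -> hydration_advised]. New: discharge_ok, cond_2, culture_positive, exposure_confirmed, notify_public_health, cond_1, hydration_advised.
Round 2: R7 [culture_positive -> observe_4h]; R9 [notify_public_health & exposure_confirmed -> isolate]; R11 [discharge_ok & chest_pain & hydration_advised -> rapid_test_pos]. New: observe_4h, isolate, rapid_test_pos.
Round 3: R6 [observe_4h & isolate -> start_antiviral]. New: start_antiviral.
Round 4: R8 [start_antiviral -> o2_sat_low]. New: o2_sat_low.
Round 5: R12 [o2_sat_low & rapid_test_pos -> age_over_65]. New: age_over_65.
age_over_65 first appears in round 5.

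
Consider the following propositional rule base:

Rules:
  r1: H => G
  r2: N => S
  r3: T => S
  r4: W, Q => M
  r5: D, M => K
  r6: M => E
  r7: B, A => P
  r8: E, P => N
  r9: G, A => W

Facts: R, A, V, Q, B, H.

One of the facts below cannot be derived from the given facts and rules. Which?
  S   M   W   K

Round 1: r1 [H => G]; r7 [B, A => P]. Adds G, P.
Round 2: r9 [G, A => W]. Adds W.
Round 3: r4 [W, Q => M]. Adds M.
Round 4: r6 [M => E]. Adds E.
Round 5: r8 [E, P => N]. Adds N.
Round 6: r2 [N => S]. Adds S.
Derived: S (round 6), M (round 3), W (round 2). K never appears in any round.

K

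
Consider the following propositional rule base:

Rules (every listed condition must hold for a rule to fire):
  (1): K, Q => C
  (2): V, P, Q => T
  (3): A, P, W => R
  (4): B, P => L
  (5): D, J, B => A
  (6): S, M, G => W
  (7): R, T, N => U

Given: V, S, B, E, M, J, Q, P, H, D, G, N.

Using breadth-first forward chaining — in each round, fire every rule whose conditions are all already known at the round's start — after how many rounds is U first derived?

3

[1] (2) [V, P, Q => T]; (4) [B, P => L]; (5) [D, J, B => A]; (6) [S, M, G => W]. ⇒ new: T, L, A, W.
[2] (3) [A, P, W => R]. ⇒ new: R.
[3] (7) [R, T, N => U]. ⇒ new: U.
U first appears in round 3.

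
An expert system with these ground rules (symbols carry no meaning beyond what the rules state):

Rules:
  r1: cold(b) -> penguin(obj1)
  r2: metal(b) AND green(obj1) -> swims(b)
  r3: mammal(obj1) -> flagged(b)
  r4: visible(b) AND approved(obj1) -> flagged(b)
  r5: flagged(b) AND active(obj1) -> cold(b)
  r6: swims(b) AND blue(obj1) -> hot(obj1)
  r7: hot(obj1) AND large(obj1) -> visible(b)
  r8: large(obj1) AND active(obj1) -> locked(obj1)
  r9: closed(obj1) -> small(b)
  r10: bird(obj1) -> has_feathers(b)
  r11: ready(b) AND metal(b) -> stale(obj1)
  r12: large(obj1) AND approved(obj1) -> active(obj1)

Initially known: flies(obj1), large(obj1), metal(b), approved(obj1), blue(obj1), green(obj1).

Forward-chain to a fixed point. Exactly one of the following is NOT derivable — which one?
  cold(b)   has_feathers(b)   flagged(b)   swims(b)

has_feathers(b)

Round 1 fires r2, r12, giving swims(b), active(obj1).
Round 2 fires r6, r8, giving hot(obj1), locked(obj1).
Round 3 fires r7, giving visible(b).
Round 4 fires r4, giving flagged(b).
Round 5 fires r5, giving cold(b).
Round 6 fires r1, giving penguin(obj1).
Derived: flagged(b) (round 4), cold(b) (round 5), swims(b) (round 1). has_feathers(b) never appears in any round.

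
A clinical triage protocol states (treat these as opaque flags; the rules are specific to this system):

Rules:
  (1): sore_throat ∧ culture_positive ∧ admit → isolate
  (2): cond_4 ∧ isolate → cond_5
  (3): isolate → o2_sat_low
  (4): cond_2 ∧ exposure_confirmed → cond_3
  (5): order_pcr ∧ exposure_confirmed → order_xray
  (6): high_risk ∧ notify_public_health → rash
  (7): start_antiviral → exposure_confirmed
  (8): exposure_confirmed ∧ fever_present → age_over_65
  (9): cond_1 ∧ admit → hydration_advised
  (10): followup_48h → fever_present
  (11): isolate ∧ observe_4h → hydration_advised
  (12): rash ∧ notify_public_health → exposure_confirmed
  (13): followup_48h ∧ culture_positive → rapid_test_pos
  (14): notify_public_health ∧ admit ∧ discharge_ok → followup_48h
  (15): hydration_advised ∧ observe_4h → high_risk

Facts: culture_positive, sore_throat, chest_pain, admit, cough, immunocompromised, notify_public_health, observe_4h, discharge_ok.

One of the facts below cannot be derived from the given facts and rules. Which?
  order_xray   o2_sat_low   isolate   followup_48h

order_xray

Round 1: (1) [sore_throat ∧ culture_positive ∧ admit → isolate]; (14) [notify_public_health ∧ admit ∧ discharge_ok → followup_48h]. Adds isolate, followup_48h.
Round 2: (3) [isolate → o2_sat_low]; (10) [followup_48h → fever_present]; (11) [isolate ∧ observe_4h → hydration_advised]; (13) [followup_48h ∧ culture_positive → rapid_test_pos]. Adds o2_sat_low, fever_present, hydration_advised, rapid_test_pos.
Round 3: (15) [hydration_advised ∧ observe_4h → high_risk]. Adds high_risk.
Round 4: (6) [high_risk ∧ notify_public_health → rash]. Adds rash.
Round 5: (12) [rash ∧ notify_public_health → exposure_confirmed]. Adds exposure_confirmed.
Round 6: (8) [exposure_confirmed ∧ fever_present → age_over_65]. Adds age_over_65.
Derived: followup_48h (round 1), isolate (round 1), o2_sat_low (round 2). order_xray never appears in any round.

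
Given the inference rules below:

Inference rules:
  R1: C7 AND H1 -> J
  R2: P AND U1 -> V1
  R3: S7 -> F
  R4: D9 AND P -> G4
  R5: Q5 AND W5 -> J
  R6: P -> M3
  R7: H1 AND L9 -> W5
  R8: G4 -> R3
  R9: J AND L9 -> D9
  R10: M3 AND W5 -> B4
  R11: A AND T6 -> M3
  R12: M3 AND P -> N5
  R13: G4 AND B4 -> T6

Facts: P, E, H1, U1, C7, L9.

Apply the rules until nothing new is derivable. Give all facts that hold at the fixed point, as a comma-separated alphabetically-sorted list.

B4, C7, D9, E, G4, H1, J, L9, M3, N5, P, R3, T6, U1, V1, W5

[1] R1 [C7 AND H1 -> J]; R2 [P AND U1 -> V1]; R6 [P -> M3]; R7 [H1 AND L9 -> W5]. ⇒ new: J, V1, M3, W5.
[2] R9 [J AND L9 -> D9]; R10 [M3 AND W5 -> B4]; R12 [M3 AND P -> N5]. ⇒ new: D9, B4, N5.
[3] R4 [D9 AND P -> G4]. ⇒ new: G4.
[4] R8 [G4 -> R3]; R13 [G4 AND B4 -> T6]. ⇒ new: R3, T6.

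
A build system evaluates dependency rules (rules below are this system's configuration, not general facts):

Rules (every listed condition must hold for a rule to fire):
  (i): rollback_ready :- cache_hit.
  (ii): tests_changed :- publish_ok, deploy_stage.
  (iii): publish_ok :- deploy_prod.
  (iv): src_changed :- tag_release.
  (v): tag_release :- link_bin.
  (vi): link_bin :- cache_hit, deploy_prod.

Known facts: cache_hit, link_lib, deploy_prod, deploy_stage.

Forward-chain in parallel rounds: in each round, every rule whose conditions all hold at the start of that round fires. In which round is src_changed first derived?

3

Round 1 fires (i), (iii), (vi), giving rollback_ready, publish_ok, link_bin.
Round 2 fires (ii), (v), giving tests_changed, tag_release.
Round 3 fires (iv), giving src_changed.
src_changed first appears in round 3.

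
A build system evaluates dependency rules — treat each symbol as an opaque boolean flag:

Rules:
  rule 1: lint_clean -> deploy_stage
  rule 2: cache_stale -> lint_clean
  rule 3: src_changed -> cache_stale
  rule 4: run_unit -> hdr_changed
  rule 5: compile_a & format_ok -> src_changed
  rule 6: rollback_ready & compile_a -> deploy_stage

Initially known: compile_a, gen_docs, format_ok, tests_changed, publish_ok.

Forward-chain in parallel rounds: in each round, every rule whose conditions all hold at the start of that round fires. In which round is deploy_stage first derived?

4

[1] rule 5 [compile_a & format_ok -> src_changed]. ⇒ new: src_changed.
[2] rule 3 [src_changed -> cache_stale]. ⇒ new: cache_stale.
[3] rule 2 [cache_stale -> lint_clean]. ⇒ new: lint_clean.
[4] rule 1 [lint_clean -> deploy_stage]. ⇒ new: deploy_stage.
deploy_stage first appears in round 4.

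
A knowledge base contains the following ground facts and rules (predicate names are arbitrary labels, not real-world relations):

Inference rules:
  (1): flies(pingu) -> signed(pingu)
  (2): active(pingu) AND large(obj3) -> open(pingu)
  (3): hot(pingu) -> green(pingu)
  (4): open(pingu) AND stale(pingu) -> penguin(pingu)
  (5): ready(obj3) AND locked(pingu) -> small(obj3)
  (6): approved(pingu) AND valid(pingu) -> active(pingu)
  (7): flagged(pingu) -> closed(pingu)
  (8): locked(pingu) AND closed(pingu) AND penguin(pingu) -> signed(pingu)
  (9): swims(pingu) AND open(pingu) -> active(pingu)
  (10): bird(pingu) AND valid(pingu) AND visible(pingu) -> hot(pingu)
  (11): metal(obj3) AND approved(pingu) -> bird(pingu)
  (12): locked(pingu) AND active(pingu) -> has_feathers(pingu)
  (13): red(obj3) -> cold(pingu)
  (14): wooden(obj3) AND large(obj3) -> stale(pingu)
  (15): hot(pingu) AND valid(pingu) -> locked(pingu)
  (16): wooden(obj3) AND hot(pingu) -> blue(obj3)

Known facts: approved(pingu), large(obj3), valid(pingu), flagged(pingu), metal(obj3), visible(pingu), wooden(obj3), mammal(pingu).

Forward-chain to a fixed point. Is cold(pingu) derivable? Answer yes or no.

Round 1 fires (6), (7), (11), (14), giving active(pingu), closed(pingu), bird(pingu), stale(pingu).
Round 2 fires (2), (10), giving open(pingu), hot(pingu).
Round 3 fires (3), (4), (15), (16), giving green(pingu), penguin(pingu), locked(pingu), blue(obj3).
Round 4 fires (8), (12), giving signed(pingu), has_feathers(pingu).
Fixed point reached. cold(pingu) is concluded only by (13); (13) needs red(obj3) (never derived).

no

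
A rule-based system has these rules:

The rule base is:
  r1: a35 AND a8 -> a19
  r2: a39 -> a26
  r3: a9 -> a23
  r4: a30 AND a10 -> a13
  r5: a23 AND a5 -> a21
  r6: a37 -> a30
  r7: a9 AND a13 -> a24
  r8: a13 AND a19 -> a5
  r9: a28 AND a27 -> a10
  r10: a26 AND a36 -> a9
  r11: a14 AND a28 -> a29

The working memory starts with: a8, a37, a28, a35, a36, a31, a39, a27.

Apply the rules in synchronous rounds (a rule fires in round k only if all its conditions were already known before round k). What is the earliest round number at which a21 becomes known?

Round 1 — r1, r2, r6, r9, derive a19, a26, a30, a10.
Round 2 — r4, r10, derive a13, a9.
Round 3 — r3, r7, r8, derive a23, a24, a5.
Round 4 — r5, derive a21.
a21 first appears in round 4.

4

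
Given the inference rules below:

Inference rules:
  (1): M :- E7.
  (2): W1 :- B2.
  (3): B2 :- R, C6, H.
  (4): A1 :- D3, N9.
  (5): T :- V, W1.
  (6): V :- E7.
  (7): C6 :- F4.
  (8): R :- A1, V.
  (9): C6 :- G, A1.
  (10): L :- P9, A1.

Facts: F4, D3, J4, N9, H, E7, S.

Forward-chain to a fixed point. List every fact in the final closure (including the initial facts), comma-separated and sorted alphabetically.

[1] (1) [M :- E7.]; (4) [A1 :- D3, N9.]; (6) [V :- E7.]; (7) [C6 :- F4.]. ⇒ new: M, A1, V, C6.
[2] (8) [R :- A1, V.]. ⇒ new: R.
[3] (3) [B2 :- R, C6, H.]. ⇒ new: B2.
[4] (2) [W1 :- B2.]. ⇒ new: W1.
[5] (5) [T :- V, W1.]. ⇒ new: T.

A1, B2, C6, D3, E7, F4, H, J4, M, N9, R, S, T, V, W1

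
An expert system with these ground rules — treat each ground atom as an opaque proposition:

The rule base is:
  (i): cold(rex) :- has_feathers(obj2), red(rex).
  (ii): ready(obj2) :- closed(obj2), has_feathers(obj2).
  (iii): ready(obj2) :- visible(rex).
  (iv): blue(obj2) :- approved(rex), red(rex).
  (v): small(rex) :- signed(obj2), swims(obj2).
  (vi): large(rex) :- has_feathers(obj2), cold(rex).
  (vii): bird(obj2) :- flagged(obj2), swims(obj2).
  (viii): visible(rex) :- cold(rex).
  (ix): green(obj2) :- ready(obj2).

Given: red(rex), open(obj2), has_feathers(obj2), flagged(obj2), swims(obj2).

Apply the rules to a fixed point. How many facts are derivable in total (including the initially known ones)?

Round 1 — (i), (vii), derive cold(rex), bird(obj2).
Round 2 — (vi), (viii), derive large(rex), visible(rex).
Round 3 — (iii), derive ready(obj2).
Round 4 — (ix), derive green(obj2).
Closure: {bird(obj2), cold(rex), flagged(obj2), green(obj2), has_feathers(obj2), large(rex), open(obj2), ready(obj2), red(rex), swims(obj2), visible(rex)} — 11 facts.

11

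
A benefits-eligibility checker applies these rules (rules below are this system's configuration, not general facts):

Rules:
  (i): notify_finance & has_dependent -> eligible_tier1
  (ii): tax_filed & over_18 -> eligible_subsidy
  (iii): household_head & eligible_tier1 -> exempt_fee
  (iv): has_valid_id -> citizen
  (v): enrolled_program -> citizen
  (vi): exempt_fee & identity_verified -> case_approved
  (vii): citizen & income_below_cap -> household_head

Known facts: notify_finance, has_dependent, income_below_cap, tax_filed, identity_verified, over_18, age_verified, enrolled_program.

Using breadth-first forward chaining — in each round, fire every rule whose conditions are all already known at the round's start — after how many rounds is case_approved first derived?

Round 1 — (i), (ii), (v), derive eligible_tier1, eligible_subsidy, citizen.
Round 2 — (vii), derive household_head.
Round 3 — (iii), derive exempt_fee.
Round 4 — (vi), derive case_approved.
case_approved first appears in round 4.

4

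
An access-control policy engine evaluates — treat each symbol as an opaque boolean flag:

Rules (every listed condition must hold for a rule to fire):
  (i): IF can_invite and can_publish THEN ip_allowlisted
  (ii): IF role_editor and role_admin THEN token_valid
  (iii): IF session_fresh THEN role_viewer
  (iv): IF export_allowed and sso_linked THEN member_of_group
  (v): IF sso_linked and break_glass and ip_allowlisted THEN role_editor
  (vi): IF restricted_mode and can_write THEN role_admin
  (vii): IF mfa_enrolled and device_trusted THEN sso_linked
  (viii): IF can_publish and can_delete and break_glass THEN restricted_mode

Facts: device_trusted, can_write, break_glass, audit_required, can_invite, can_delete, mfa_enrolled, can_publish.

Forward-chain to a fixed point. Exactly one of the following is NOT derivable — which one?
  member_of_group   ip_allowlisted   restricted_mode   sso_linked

member_of_group

Round 1 fires (i), (vii), (viii), giving ip_allowlisted, sso_linked, restricted_mode.
Round 2 fires (v), (vi), giving role_editor, role_admin.
Round 3 fires (ii), giving token_valid.
Derived: ip_allowlisted (round 1), restricted_mode (round 1), sso_linked (round 1). member_of_group never appears in any round.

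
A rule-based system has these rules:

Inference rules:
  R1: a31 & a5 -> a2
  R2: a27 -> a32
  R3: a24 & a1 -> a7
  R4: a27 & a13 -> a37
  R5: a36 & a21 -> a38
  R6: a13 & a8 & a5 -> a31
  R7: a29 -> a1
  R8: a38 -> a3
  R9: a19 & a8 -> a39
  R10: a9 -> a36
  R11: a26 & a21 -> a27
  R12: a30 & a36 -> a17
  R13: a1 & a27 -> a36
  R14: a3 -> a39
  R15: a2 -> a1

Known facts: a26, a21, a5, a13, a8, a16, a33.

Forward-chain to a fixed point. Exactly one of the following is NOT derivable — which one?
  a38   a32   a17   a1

a17

Round 1: R6 [a13 & a8 & a5 -> a31]; R11 [a26 & a21 -> a27]. New: a31, a27.
Round 2: R1 [a31 & a5 -> a2]; R2 [a27 -> a32]; R4 [a27 & a13 -> a37]. New: a2, a32, a37.
Round 3: R15 [a2 -> a1]. New: a1.
Round 4: R13 [a1 & a27 -> a36]. New: a36.
Round 5: R5 [a36 & a21 -> a38]. New: a38.
Round 6: R8 [a38 -> a3]. New: a3.
Round 7: R14 [a3 -> a39]. New: a39.
Derived: a32 (round 2), a1 (round 3), a38 (round 5). a17 never appears in any round.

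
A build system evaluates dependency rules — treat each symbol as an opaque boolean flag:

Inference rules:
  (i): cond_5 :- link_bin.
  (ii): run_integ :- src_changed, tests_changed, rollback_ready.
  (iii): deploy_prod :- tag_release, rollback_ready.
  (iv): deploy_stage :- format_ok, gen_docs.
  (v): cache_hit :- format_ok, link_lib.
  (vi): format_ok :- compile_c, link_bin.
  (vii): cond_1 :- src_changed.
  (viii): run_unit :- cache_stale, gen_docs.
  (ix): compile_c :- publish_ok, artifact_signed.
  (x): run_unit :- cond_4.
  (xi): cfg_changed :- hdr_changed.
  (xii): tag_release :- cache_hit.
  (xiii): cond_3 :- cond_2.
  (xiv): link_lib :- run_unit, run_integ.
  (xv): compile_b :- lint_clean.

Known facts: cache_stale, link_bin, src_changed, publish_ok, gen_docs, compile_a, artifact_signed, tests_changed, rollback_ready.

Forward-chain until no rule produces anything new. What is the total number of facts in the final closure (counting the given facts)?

20

Round 1 — (i), (ii), (vii), (viii), (ix), derive cond_5, run_integ, cond_1, run_unit, compile_c.
Round 2 — (vi), (xiv), derive format_ok, link_lib.
Round 3 — (iv), (v), derive deploy_stage, cache_hit.
Round 4 — (xii), derive tag_release.
Round 5 — (iii), derive deploy_prod.
Closure: {artifact_signed, cache_hit, cache_stale, compile_a, compile_c, cond_1, cond_5, deploy_prod, deploy_stage, format_ok, gen_docs, link_bin, link_lib, publish_ok, rollback_ready, run_integ, run_unit, src_changed, tag_release, tests_changed} — 20 facts.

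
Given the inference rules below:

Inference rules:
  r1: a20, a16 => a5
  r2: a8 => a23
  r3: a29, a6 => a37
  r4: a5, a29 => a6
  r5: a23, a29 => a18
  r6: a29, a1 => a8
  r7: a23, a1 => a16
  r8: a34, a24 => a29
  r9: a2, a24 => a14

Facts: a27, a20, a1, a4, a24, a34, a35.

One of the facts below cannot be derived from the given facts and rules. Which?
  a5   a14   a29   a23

Round 1 fires r8, giving a29.
Round 2 fires r6, giving a8.
Round 3 fires r2, giving a23.
Round 4 fires r5, r7, giving a18, a16.
Round 5 fires r1, giving a5.
Round 6 fires r4, giving a6.
Round 7 fires r3, giving a37.
Derived: a23 (round 3), a5 (round 5), a29 (round 1). a14 never appears in any round.

a14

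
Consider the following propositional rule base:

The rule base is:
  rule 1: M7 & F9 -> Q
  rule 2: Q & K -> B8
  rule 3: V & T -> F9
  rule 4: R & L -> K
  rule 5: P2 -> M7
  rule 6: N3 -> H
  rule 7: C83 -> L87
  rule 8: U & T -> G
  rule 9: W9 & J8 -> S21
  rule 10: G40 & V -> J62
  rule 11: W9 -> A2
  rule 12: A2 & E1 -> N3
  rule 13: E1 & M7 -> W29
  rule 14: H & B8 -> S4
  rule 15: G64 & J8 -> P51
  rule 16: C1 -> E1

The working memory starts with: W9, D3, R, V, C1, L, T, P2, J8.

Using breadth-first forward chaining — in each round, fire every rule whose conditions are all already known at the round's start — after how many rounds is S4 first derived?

Round 1 — rule 3, rule 4, rule 5, rule 9, rule 11, rule 16, derive F9, K, M7, S21, A2, E1.
Round 2 — rule 1, rule 12, rule 13, derive Q, N3, W29.
Round 3 — rule 2, rule 6, derive B8, H.
Round 4 — rule 14, derive S4.
S4 first appears in round 4.

4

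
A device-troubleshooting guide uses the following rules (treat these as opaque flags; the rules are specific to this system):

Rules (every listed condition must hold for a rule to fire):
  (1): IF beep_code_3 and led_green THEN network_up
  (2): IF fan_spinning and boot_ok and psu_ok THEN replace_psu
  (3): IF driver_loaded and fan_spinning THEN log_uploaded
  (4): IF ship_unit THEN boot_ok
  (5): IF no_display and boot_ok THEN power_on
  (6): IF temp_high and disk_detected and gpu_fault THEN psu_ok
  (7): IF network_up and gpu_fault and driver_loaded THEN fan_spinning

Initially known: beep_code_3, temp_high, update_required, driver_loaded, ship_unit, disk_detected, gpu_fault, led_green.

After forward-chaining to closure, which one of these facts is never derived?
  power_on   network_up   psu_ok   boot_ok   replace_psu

Round 1 — (1), (4), (6), derive network_up, boot_ok, psu_ok.
Round 2 — (7), derive fan_spinning.
Round 3 — (2), (3), derive replace_psu, log_uploaded.
Derived: replace_psu (round 3), network_up (round 1), psu_ok (round 1), boot_ok (round 1). power_on never appears in any round.

power_on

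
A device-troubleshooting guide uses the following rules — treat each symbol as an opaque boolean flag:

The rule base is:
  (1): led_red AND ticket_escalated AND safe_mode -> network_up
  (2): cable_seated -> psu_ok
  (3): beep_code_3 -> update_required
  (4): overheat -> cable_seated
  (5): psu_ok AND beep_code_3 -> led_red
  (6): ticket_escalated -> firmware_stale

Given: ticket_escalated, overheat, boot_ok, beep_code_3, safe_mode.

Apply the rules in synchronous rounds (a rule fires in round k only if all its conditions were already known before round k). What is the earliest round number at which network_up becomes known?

[1] (3) [beep_code_3 -> update_required]; (4) [overheat -> cable_seated]; (6) [ticket_escalated -> firmware_stale]. ⇒ new: update_required, cable_seated, firmware_stale.
[2] (2) [cable_seated -> psu_ok]. ⇒ new: psu_ok.
[3] (5) [psu_ok AND beep_code_3 -> led_red]. ⇒ new: led_red.
[4] (1) [led_red AND ticket_escalated AND safe_mode -> network_up]. ⇒ new: network_up.
network_up first appears in round 4.

4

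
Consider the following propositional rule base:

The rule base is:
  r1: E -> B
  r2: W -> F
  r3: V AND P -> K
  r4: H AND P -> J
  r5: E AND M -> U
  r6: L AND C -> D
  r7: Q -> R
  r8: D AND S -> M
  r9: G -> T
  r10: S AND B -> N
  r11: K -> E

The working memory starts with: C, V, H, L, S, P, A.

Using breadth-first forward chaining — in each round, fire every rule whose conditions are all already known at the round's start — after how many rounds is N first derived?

4

Round 1: r3 [V AND P -> K]; r4 [H AND P -> J]; r6 [L AND C -> D]. New: K, J, D.
Round 2: r8 [D AND S -> M]; r11 [K -> E]. New: M, E.
Round 3: r1 [E -> B]; r5 [E AND M -> U]. New: B, U.
Round 4: r10 [S AND B -> N]. New: N.
N first appears in round 4.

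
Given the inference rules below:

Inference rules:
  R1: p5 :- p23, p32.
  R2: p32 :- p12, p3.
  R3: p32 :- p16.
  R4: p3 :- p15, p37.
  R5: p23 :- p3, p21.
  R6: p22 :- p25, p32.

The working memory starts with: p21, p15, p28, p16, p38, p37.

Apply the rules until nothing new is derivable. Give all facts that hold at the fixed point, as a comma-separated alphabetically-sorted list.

[1] R3 [p32 :- p16.]; R4 [p3 :- p15, p37.]. ⇒ new: p32, p3.
[2] R5 [p23 :- p3, p21.]. ⇒ new: p23.
[3] R1 [p5 :- p23, p32.]. ⇒ new: p5.

p15, p16, p21, p23, p28, p3, p32, p37, p38, p5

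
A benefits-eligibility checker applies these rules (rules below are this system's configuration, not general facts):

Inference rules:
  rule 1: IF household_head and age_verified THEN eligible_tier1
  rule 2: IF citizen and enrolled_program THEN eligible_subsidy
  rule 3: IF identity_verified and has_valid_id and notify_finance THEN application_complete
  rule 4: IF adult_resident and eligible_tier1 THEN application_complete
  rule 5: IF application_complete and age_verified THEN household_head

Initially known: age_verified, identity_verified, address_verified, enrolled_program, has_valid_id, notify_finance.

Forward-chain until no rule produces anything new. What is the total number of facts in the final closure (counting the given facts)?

[1] rule 3 [IF identity_verified and has_valid_id and notify_finance THEN application_complete]. ⇒ new: application_complete.
[2] rule 5 [IF application_complete and age_verified THEN household_head]. ⇒ new: household_head.
[3] rule 1 [IF household_head and age_verified THEN eligible_tier1]. ⇒ new: eligible_tier1.
Closure: {address_verified, age_verified, application_complete, eligible_tier1, enrolled_program, has_valid_id, household_head, identity_verified, notify_finance} — 9 facts.

9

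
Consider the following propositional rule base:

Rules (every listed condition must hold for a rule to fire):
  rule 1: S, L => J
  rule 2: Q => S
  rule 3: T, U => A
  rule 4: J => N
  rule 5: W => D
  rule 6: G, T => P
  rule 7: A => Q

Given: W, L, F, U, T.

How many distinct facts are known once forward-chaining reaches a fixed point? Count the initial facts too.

11

Round 1: rule 3 [T, U => A]; rule 5 [W => D]. Adds A, D.
Round 2: rule 7 [A => Q]. Adds Q.
Round 3: rule 2 [Q => S]. Adds S.
Round 4: rule 1 [S, L => J]. Adds J.
Round 5: rule 4 [J => N]. Adds N.
Closure: {A, D, F, J, L, N, Q, S, T, U, W} — 11 facts.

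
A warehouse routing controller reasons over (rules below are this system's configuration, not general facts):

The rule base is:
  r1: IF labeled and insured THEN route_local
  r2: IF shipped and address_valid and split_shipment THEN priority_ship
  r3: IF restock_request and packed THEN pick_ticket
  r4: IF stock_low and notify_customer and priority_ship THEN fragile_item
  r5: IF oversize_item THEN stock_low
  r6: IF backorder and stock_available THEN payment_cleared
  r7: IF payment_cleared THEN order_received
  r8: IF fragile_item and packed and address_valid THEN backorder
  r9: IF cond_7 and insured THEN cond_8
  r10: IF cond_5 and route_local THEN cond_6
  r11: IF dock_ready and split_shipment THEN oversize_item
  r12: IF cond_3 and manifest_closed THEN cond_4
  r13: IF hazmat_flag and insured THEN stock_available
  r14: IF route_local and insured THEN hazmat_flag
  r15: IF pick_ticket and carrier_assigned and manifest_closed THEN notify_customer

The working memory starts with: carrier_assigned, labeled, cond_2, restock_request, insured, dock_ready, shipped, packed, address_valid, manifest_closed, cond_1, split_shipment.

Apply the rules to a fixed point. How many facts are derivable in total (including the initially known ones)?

24

Round 1 — r1, r2, r3, r11, derive route_local, priority_ship, pick_ticket, oversize_item.
Round 2 — r5, r14, r15, derive stock_low, hazmat_flag, notify_customer.
Round 3 — r4, r13, derive fragile_item, stock_available.
Round 4 — r8, derive backorder.
Round 5 — r6, derive payment_cleared.
Round 6 — r7, derive order_received.
Closure: {address_valid, backorder, carrier_assigned, cond_1, cond_2, dock_ready, fragile_item, hazmat_flag, insured, labeled, manifest_closed, notify_customer, order_received, oversize_item, packed, payment_cleared, pick_ticket, priority_ship, restock_request, route_local, shipped, split_shipment, stock_available, stock_low} — 24 facts.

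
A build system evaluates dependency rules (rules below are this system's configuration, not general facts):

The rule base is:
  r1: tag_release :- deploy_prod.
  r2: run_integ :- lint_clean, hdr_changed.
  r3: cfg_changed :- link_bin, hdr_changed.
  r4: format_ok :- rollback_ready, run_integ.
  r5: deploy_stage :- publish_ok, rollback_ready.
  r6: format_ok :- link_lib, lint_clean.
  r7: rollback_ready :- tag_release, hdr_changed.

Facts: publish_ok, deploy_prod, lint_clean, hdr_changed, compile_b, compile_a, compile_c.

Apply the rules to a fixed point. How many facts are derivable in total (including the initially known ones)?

Round 1: r1 [tag_release :- deploy_prod.]; r2 [run_integ :- lint_clean, hdr_changed.]. New: tag_release, run_integ.
Round 2: r7 [rollback_ready :- tag_release, hdr_changed.]. New: rollback_ready.
Round 3: r4 [format_ok :- rollback_ready, run_integ.]; r5 [deploy_stage :- publish_ok, rollback_ready.]. New: format_ok, deploy_stage.
Closure: {compile_a, compile_b, compile_c, deploy_prod, deploy_stage, format_ok, hdr_changed, lint_clean, publish_ok, rollback_ready, run_integ, tag_release} — 12 facts.

12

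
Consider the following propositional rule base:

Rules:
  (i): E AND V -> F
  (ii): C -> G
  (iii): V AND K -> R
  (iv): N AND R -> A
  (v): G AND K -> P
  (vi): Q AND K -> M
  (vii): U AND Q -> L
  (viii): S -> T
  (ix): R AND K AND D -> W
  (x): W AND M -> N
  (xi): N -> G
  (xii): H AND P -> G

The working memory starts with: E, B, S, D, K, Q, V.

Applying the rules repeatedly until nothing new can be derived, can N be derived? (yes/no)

yes

[1] (i) [E AND V -> F]; (iii) [V AND K -> R]; (vi) [Q AND K -> M]; (viii) [S -> T]. ⇒ new: F, R, M, T.
[2] (ix) [R AND K AND D -> W]. ⇒ new: W.
[3] (x) [W AND M -> N]. ⇒ new: N.
[4] (iv) [N AND R -> A]; (xi) [N -> G]. ⇒ new: A, G.
[5] (v) [G AND K -> P]. ⇒ new: P.
N appears in round 3, so it is derivable.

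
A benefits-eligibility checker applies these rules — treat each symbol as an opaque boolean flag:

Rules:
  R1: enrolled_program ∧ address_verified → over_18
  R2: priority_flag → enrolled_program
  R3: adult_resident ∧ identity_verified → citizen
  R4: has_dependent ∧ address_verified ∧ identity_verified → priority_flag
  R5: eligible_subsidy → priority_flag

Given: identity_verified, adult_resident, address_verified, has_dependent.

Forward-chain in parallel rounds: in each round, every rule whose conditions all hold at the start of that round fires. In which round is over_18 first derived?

Round 1: R3 [adult_resident ∧ identity_verified → citizen]; R4 [has_dependent ∧ address_verified ∧ identity_verified → priority_flag]. New: citizen, priority_flag.
Round 2: R2 [priority_flag → enrolled_program]. New: enrolled_program.
Round 3: R1 [enrolled_program ∧ address_verified → over_18]. New: over_18.
over_18 first appears in round 3.

3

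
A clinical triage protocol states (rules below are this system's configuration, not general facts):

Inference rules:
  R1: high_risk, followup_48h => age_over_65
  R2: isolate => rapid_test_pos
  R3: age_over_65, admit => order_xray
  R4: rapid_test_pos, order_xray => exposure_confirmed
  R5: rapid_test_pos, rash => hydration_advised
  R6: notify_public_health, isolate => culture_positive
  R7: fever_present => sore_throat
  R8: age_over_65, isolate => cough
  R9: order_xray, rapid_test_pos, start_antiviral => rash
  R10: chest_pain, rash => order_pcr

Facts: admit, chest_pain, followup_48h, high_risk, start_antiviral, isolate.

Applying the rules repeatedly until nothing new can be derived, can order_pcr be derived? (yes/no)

yes

Round 1: R1 [high_risk, followup_48h => age_over_65]; R2 [isolate => rapid_test_pos]. New: age_over_65, rapid_test_pos.
Round 2: R3 [age_over_65, admit => order_xray]; R8 [age_over_65, isolate => cough]. New: order_xray, cough.
Round 3: R4 [rapid_test_pos, order_xray => exposure_confirmed]; R9 [order_xray, rapid_test_pos, start_antiviral => rash]. New: exposure_confirmed, rash.
Round 4: R5 [rapid_test_pos, rash => hydration_advised]; R10 [chest_pain, rash => order_pcr]. New: hydration_advised, order_pcr.
order_pcr appears in round 4, so it is derivable.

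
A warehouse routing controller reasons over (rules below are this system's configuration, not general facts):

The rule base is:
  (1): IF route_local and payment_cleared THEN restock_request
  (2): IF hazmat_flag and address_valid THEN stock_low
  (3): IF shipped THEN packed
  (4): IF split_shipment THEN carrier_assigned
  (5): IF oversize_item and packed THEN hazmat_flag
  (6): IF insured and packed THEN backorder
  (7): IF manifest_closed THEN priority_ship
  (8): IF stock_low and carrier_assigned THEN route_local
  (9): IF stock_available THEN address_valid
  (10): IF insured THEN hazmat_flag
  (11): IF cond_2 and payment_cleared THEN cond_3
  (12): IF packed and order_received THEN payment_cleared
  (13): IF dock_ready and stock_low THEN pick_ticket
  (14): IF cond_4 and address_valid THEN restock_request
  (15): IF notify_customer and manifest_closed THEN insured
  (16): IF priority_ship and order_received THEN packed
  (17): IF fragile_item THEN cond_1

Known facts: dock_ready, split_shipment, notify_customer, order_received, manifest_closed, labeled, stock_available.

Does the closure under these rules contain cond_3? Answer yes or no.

Round 1: (4) [IF split_shipment THEN carrier_assigned]; (7) [IF manifest_closed THEN priority_ship]; (9) [IF stock_available THEN address_valid]; (15) [IF notify_customer and manifest_closed THEN insured]. New: carrier_assigned, priority_ship, address_valid, insured.
Round 2: (10) [IF insured THEN hazmat_flag]; (16) [IF priority_ship and order_received THEN packed]. New: hazmat_flag, packed.
Round 3: (2) [IF hazmat_flag and address_valid THEN stock_low]; (6) [IF insured and packed THEN backorder]; (12) [IF packed and order_received THEN payment_cleared]. New: stock_low, backorder, payment_cleared.
Round 4: (8) [IF stock_low and carrier_assigned THEN route_local]; (13) [IF dock_ready and stock_low THEN pick_ticket]. New: route_local, pick_ticket.
Round 5: (1) [IF route_local and payment_cleared THEN restock_request]. New: restock_request.
Fixed point reached. cond_3 is concluded only by (11); (11) needs cond_2 (never derived).

no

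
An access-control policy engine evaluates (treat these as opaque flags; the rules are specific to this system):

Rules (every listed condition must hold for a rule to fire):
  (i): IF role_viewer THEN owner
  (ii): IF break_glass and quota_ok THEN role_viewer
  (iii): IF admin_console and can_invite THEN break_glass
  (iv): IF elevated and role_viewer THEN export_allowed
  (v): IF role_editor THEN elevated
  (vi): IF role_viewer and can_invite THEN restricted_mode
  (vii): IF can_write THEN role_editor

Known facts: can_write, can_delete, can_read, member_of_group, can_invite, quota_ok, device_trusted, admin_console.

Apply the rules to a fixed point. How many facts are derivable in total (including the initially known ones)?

[1] (iii) [IF admin_console and can_invite THEN break_glass]; (vii) [IF can_write THEN role_editor]. ⇒ new: break_glass, role_editor.
[2] (ii) [IF break_glass and quota_ok THEN role_viewer]; (v) [IF role_editor THEN elevated]. ⇒ new: role_viewer, elevated.
[3] (i) [IF role_viewer THEN owner]; (iv) [IF elevated and role_viewer THEN export_allowed]; (vi) [IF role_viewer and can_invite THEN restricted_mode]. ⇒ new: owner, export_allowed, restricted_mode.
Closure: {admin_console, break_glass, can_delete, can_invite, can_read, can_write, device_trusted, elevated, export_allowed, member_of_group, owner, quota_ok, restricted_mode, role_editor, role_viewer} — 15 facts.

15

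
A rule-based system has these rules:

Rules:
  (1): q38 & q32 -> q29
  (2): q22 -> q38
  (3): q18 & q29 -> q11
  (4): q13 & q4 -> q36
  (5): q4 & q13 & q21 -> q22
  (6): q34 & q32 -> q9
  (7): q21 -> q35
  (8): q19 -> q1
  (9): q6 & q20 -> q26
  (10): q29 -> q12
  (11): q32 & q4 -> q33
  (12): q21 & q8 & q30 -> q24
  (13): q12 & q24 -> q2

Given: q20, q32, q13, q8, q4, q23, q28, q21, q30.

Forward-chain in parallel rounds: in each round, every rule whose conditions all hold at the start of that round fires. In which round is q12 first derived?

4

Round 1: (4) [q13 & q4 -> q36]; (5) [q4 & q13 & q21 -> q22]; (7) [q21 -> q35]; (11) [q32 & q4 -> q33]; (12) [q21 & q8 & q30 -> q24]. New: q36, q22, q35, q33, q24.
Round 2: (2) [q22 -> q38]. New: q38.
Round 3: (1) [q38 & q32 -> q29]. New: q29.
Round 4: (10) [q29 -> q12]. New: q12.
q12 first appears in round 4.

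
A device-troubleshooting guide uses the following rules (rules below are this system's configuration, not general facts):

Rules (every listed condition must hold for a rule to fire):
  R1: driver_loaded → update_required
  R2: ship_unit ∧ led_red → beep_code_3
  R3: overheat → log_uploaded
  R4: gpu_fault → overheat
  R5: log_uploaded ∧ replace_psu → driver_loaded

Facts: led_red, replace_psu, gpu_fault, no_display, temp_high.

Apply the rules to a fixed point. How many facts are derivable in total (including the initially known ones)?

Round 1: R4 [gpu_fault → overheat]. Adds overheat.
Round 2: R3 [overheat → log_uploaded]. Adds log_uploaded.
Round 3: R5 [log_uploaded ∧ replace_psu → driver_loaded]. Adds driver_loaded.
Round 4: R1 [driver_loaded → update_required]. Adds update_required.
Closure: {driver_loaded, gpu_fault, led_red, log_uploaded, no_display, overheat, replace_psu, temp_high, update_required} — 9 facts.

9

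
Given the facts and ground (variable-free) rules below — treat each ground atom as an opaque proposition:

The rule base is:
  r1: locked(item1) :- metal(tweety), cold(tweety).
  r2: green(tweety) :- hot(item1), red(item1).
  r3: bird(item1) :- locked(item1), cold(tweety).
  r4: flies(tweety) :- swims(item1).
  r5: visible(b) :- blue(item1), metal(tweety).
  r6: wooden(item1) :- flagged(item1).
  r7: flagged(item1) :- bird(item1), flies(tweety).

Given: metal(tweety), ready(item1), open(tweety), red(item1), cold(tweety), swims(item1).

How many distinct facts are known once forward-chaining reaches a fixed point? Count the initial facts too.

11

Round 1 fires r1, r4, giving locked(item1), flies(tweety).
Round 2 fires r3, giving bird(item1).
Round 3 fires r7, giving flagged(item1).
Round 4 fires r6, giving wooden(item1).
Closure: {bird(item1), cold(tweety), flagged(item1), flies(tweety), locked(item1), metal(tweety), open(tweety), ready(item1), red(item1), swims(item1), wooden(item1)} — 11 facts.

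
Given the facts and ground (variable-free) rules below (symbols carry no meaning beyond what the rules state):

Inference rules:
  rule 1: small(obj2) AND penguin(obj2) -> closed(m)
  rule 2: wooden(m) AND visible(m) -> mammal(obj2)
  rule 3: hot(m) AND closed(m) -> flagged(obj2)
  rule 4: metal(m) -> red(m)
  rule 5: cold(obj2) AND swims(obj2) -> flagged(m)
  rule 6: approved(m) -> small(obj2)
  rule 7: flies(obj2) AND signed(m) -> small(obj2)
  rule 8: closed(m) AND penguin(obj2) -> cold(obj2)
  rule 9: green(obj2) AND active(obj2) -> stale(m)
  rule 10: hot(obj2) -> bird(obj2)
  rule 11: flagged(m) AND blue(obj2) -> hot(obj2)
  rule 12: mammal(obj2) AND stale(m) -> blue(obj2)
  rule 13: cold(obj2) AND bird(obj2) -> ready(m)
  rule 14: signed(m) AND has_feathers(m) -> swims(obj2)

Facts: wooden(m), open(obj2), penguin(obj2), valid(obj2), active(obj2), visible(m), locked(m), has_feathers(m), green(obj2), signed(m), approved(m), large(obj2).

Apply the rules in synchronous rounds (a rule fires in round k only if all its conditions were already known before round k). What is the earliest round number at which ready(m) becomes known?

7

[1] rule 2 [wooden(m) AND visible(m) -> mammal(obj2)]; rule 6 [approved(m) -> small(obj2)]; rule 9 [green(obj2) AND active(obj2) -> stale(m)]; rule 14 [signed(m) AND has_feathers(m) -> swims(obj2)]. ⇒ new: mammal(obj2), small(obj2), stale(m), swims(obj2).
[2] rule 1 [small(obj2) AND penguin(obj2) -> closed(m)]; rule 12 [mammal(obj2) AND stale(m) -> blue(obj2)]. ⇒ new: closed(m), blue(obj2).
[3] rule 8 [closed(m) AND penguin(obj2) -> cold(obj2)]. ⇒ new: cold(obj2).
[4] rule 5 [cold(obj2) AND swims(obj2) -> flagged(m)]. ⇒ new: flagged(m).
[5] rule 11 [flagged(m) AND blue(obj2) -> hot(obj2)]. ⇒ new: hot(obj2).
[6] rule 10 [hot(obj2) -> bird(obj2)]. ⇒ new: bird(obj2).
[7] rule 13 [cold(obj2) AND bird(obj2) -> ready(m)]. ⇒ new: ready(m).
ready(m) first appears in round 7.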